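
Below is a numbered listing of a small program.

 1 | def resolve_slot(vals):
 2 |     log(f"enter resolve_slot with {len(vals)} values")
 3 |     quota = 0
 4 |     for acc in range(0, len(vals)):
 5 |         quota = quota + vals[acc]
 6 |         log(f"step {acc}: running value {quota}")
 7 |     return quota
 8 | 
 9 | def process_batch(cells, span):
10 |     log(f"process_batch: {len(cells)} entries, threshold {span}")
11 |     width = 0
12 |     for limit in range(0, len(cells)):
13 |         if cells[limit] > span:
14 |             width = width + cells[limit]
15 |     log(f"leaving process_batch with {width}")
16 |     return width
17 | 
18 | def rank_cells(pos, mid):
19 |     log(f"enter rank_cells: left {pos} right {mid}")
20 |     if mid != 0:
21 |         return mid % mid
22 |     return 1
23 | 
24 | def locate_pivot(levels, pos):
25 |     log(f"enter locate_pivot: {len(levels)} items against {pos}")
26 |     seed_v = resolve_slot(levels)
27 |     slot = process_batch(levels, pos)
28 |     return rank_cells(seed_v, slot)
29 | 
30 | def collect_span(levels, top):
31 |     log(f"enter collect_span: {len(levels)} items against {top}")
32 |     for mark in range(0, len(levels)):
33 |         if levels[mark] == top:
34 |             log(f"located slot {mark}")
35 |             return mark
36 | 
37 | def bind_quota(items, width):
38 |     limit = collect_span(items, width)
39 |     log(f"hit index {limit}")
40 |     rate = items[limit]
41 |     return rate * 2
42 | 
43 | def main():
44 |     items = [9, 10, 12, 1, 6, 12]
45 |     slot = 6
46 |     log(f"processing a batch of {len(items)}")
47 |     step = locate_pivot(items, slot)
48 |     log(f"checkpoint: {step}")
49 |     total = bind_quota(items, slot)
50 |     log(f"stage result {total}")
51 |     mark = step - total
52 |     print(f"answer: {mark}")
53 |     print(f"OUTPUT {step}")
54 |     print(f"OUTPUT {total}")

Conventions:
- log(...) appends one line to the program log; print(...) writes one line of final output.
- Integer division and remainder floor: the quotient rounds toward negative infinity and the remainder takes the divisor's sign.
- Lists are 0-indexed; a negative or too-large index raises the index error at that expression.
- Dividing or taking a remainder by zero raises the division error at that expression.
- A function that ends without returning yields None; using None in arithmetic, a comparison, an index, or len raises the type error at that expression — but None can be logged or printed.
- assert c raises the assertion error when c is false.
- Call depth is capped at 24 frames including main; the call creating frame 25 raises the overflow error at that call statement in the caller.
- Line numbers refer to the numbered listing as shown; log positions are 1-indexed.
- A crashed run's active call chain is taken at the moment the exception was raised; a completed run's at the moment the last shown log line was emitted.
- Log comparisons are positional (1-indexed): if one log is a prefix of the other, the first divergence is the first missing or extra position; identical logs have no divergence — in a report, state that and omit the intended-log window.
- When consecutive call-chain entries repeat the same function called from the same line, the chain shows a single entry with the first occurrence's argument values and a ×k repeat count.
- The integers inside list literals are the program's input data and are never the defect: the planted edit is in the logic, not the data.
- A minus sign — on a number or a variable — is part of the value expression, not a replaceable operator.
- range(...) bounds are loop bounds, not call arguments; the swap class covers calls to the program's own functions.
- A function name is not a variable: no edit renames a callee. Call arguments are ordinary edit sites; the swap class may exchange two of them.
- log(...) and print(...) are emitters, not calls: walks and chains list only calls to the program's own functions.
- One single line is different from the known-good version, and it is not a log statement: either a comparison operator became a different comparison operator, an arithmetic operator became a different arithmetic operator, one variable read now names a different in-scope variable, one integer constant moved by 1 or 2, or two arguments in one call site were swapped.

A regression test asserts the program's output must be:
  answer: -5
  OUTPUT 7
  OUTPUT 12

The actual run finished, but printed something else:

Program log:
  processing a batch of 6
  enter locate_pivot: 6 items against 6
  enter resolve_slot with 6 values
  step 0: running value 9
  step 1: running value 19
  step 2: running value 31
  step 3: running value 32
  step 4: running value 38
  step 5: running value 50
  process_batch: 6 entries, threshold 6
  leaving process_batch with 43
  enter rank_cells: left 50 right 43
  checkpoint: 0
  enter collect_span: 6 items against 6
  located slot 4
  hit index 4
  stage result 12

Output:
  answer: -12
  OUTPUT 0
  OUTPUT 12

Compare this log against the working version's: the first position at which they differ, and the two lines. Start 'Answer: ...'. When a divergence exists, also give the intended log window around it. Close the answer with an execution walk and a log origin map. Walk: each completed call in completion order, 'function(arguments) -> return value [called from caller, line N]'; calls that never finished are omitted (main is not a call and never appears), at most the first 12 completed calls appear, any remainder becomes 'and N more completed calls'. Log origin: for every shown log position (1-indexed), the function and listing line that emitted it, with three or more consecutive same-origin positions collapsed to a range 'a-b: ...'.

Answer: position 13 — the shown line 'checkpoint: 0' should read 'checkpoint: 7'.
Intended log window:
  11: leaving process_batch with 43
  12: enter rank_cells: left 50 right 43
  13: checkpoint: 7
  14: enter collect_span: 6 items against 6
Execution walk:
  resolve_slot([9, 10, 12, 1, 6, 12]) -> 50  [called from locate_pivot, line 26]
  process_batch([9, 10, 12, 1, 6, 12], 6) -> 43  [called from locate_pivot, line 27]
  rank_cells(50, 43) -> 0  [called from locate_pivot, line 28]
  locate_pivot([9, 10, 12, 1, 6, 12], 6) -> 0  [called from main, line 47]
  collect_span([9, 10, 12, 1, 6, 12], 6) -> 4  [called from bind_quota, line 38]
  bind_quota([9, 10, 12, 1, 6, 12], 6) -> 12  [called from main, line 49]
Log origin:
  1 — main, line 46
  2 — locate_pivot, line 25
  3 — resolve_slot, line 2
  4-9 — resolve_slot, line 6
  10 — process_batch, line 10
  11 — process_batch, line 15
  12 — rank_cells, line 19
  13 — main, line 48
  14 — collect_span, line 31
  15 — collect_span, line 34
  16 — bind_quota, line 39
  17 — main, line 50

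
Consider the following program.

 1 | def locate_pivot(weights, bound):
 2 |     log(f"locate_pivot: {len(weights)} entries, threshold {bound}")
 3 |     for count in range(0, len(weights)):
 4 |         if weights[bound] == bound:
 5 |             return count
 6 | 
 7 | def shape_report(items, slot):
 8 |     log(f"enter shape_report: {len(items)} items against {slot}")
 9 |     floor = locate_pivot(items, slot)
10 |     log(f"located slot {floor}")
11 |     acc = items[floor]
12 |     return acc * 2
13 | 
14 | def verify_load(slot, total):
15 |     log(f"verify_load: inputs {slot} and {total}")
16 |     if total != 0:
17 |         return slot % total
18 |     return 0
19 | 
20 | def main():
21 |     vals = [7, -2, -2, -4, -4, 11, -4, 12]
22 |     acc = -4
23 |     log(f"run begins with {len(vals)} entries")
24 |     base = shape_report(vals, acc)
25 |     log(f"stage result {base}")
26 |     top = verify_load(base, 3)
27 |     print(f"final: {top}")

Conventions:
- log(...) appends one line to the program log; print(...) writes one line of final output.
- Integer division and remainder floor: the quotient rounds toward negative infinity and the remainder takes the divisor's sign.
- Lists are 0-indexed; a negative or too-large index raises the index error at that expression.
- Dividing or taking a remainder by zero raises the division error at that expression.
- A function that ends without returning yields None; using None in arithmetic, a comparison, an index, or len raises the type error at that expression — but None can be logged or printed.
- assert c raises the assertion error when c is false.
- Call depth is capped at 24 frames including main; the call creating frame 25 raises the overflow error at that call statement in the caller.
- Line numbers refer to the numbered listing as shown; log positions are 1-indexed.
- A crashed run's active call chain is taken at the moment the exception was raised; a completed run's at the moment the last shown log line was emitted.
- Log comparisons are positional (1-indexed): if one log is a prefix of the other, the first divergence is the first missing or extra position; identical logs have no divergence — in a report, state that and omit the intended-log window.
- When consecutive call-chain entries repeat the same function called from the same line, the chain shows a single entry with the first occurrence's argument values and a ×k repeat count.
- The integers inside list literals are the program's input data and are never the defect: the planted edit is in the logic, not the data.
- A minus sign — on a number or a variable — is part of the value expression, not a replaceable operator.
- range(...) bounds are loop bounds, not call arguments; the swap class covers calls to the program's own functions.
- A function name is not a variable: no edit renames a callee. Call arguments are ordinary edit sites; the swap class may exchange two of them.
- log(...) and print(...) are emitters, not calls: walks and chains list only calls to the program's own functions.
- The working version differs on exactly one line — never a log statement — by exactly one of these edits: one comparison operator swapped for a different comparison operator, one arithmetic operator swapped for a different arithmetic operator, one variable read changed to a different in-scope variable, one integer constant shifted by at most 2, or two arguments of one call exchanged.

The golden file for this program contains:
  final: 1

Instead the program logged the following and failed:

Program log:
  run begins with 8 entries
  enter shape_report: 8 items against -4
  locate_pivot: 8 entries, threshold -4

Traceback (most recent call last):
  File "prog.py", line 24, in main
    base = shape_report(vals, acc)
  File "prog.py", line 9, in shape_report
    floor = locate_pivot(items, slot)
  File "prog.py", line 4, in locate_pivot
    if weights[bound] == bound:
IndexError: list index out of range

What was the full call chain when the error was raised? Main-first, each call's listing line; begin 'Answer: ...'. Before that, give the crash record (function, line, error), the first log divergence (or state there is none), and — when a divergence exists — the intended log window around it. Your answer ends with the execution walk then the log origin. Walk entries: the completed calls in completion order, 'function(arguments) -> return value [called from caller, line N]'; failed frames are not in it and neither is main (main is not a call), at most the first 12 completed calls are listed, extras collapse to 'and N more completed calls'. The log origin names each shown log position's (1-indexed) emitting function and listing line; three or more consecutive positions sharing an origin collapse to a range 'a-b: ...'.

Answer: main -> shape_report (called at line 24) -> locate_pivot (called at line 9).
Key observation: After 3 matching log lines the faulty run goes silent, while the working version continues with 'located slot 3'.
Crash: locate_pivot, line 4, IndexError.
First divergence: position 4 — after 3 matching lines the faulty run goes silent; intended next line 'located slot 3'.
Intended log window:
  2: enter shape_report: 8 items against -4
  3: locate_pivot: 8 entries, threshold -4
  4: located slot 3
  5: stage result -8
Execution walk:
  (no call completed)
Log origins:
  1: from main, line 23
  2: from shape_report, line 8
  3: from locate_pivot, line 2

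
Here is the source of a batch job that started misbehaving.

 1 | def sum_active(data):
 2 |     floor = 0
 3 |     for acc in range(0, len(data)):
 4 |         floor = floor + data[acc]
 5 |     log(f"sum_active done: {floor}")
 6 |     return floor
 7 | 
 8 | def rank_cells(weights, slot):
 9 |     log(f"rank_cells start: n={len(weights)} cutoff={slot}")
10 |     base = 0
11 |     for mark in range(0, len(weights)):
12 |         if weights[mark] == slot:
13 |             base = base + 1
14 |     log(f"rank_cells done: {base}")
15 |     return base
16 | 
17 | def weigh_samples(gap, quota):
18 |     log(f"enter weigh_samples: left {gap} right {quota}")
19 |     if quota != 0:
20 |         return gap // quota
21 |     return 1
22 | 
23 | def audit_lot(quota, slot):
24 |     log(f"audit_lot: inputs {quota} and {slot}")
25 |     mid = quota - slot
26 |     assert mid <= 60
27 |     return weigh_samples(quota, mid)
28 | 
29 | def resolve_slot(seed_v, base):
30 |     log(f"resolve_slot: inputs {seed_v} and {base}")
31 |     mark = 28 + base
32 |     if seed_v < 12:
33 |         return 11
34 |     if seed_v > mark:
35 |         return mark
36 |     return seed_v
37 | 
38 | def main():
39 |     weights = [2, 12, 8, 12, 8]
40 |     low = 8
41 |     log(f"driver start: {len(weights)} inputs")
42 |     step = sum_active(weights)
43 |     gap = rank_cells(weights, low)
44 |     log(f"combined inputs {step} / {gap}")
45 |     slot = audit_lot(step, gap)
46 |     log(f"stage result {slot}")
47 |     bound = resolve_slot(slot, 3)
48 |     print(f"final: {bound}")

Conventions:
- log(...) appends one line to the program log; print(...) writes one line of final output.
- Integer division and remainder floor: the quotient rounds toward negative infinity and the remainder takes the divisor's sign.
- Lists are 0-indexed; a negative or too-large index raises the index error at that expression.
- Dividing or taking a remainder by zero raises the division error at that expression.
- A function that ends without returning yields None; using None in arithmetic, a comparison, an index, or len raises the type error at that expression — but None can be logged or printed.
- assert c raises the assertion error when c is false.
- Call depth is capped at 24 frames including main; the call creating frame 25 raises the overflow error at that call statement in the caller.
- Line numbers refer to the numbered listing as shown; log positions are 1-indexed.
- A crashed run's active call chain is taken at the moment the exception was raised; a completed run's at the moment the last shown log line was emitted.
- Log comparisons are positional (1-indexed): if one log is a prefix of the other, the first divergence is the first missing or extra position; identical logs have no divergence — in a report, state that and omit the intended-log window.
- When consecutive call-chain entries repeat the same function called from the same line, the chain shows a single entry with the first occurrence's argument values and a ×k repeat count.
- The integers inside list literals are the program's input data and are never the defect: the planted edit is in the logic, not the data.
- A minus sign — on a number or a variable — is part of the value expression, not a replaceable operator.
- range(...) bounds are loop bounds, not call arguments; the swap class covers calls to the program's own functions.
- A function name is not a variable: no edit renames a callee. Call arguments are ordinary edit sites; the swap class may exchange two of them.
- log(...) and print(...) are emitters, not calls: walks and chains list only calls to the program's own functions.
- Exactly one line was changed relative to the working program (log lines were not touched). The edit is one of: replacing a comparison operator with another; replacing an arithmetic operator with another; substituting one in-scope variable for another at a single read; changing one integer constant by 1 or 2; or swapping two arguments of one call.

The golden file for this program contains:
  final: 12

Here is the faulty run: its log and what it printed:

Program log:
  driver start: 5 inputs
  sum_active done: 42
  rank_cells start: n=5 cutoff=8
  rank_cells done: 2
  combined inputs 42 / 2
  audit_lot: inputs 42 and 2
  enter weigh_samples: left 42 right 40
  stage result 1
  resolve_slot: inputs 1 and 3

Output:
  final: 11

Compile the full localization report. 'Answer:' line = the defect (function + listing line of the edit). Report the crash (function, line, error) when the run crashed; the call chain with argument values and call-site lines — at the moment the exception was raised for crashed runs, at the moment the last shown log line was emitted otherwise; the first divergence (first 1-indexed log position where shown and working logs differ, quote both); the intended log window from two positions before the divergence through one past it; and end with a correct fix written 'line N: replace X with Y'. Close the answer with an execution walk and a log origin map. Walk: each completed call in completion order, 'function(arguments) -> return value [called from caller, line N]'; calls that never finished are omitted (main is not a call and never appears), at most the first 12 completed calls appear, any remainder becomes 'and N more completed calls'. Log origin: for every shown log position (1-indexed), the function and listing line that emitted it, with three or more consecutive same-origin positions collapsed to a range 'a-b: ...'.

Answer: the defect is in resolve_slot at line 33.
Key fact: The two runs log identically and part ways only at the printed values.
Call chain: main -> resolve_slot(1, 3) (called at line 47).
First divergence: none (the log streams are identical).
Execution walk:
  sum_active([2, 12, 8, 12, 8]) -> 42  [called from main, line 42]
  rank_cells([2, 12, 8, 12, 8], 8) -> 2  [called from main, line 43]
  weigh_samples(42, 40) -> 1  [called from audit_lot, line 27]
  audit_lot(42, 2) -> 1  [called from main, line 45]
  resolve_slot(1, 3) -> 11  [called from main, line 47]
Log origin:
  1: from main, line 41
  2: from sum_active, line 5
  3: from rank_cells, line 9
  4: from rank_cells, line 14
  5: from main, line 44
  6: from audit_lot, line 24
  7: from weigh_samples, line 18
  8: from main, line 46
  9: from resolve_slot, line 30
A correct fix: line 33: replace `11` with `12`.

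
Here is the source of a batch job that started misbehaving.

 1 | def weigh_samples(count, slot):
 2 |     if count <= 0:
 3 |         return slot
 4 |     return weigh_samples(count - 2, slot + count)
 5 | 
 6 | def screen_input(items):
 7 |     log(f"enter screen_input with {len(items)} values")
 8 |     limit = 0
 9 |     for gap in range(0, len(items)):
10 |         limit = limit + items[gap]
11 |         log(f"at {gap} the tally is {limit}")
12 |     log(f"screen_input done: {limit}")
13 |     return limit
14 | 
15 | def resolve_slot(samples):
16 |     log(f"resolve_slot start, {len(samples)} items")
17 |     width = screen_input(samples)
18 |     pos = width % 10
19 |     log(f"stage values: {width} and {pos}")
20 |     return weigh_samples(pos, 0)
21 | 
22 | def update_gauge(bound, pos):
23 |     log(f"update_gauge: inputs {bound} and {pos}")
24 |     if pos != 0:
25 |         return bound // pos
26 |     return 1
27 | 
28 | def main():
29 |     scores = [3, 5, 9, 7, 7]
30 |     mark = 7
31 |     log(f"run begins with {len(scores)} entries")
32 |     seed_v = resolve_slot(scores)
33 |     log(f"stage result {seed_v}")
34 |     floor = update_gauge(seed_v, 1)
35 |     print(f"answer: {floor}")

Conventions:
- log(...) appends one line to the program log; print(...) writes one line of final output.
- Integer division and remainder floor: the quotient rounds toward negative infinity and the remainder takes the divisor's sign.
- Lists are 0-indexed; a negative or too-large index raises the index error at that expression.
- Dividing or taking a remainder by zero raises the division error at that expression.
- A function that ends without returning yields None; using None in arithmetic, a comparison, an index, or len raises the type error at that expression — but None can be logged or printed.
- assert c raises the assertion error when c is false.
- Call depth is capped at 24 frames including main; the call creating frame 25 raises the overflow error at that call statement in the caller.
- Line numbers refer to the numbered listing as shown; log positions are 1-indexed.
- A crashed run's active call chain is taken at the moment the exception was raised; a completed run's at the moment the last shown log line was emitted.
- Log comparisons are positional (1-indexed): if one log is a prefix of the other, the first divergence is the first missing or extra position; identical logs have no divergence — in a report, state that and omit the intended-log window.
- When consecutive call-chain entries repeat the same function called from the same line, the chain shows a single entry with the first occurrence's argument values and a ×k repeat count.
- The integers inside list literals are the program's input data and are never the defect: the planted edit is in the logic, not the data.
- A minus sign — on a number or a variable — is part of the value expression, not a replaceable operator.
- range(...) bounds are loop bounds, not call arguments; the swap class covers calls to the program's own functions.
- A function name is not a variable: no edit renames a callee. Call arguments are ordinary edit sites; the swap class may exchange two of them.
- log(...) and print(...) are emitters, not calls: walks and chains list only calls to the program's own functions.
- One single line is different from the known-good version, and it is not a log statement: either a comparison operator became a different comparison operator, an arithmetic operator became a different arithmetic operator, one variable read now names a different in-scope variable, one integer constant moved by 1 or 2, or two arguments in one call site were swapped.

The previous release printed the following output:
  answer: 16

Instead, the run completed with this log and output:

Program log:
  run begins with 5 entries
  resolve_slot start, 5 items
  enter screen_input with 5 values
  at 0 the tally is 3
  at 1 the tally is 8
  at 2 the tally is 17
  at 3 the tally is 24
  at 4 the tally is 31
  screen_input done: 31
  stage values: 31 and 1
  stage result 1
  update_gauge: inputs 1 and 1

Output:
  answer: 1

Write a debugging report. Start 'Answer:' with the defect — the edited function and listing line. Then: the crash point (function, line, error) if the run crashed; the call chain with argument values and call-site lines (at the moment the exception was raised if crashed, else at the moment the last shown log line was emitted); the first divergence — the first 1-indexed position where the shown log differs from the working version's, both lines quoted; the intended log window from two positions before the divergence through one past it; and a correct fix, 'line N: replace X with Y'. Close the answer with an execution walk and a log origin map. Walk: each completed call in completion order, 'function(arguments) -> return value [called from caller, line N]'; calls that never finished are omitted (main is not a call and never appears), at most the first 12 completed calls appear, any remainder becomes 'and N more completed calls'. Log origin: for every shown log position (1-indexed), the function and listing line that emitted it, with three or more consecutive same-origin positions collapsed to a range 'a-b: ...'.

Answer: the defect is in resolve_slot at line 18.
The tell: Position 10 is the first bad log line: 'stage values: 31 and 1' should read 'stage values: 31 and 7'.
Call chain: main -> update_gauge(1, 1) (called at line 34).
First divergence: position 10; shown 'stage values: 31 and 1' vs intended 'stage values: 31 and 7'.
Intended log window:
  8: at 4 the tally is 31
  9: screen_input done: 31
  10: stage values: 31 and 7
  11: stage result 16
Execution walk:
  screen_input([3, 5, 9, 7, 7]) -> 31  [called from resolve_slot, line 17]
  weigh_samples(-1, 1) -> 1  [called from weigh_samples, line 4]
  weigh_samples(1, 0) -> 1  [called from resolve_slot, line 20]
  resolve_slot([3, 5, 9, 7, 7]) -> 1  [called from main, line 32]
  update_gauge(1, 1) -> 1  [called from main, line 34]
Log line origins:
  1 — main, line 31
  2 — resolve_slot, line 16
  3 — screen_input, line 7
  4-8 — screen_input, line 11
  9 — screen_input, line 12
  10 — resolve_slot, line 19
  11 — main, line 33
  12 — update_gauge, line 23
A correct fix: line 18: replace `10` with `8`.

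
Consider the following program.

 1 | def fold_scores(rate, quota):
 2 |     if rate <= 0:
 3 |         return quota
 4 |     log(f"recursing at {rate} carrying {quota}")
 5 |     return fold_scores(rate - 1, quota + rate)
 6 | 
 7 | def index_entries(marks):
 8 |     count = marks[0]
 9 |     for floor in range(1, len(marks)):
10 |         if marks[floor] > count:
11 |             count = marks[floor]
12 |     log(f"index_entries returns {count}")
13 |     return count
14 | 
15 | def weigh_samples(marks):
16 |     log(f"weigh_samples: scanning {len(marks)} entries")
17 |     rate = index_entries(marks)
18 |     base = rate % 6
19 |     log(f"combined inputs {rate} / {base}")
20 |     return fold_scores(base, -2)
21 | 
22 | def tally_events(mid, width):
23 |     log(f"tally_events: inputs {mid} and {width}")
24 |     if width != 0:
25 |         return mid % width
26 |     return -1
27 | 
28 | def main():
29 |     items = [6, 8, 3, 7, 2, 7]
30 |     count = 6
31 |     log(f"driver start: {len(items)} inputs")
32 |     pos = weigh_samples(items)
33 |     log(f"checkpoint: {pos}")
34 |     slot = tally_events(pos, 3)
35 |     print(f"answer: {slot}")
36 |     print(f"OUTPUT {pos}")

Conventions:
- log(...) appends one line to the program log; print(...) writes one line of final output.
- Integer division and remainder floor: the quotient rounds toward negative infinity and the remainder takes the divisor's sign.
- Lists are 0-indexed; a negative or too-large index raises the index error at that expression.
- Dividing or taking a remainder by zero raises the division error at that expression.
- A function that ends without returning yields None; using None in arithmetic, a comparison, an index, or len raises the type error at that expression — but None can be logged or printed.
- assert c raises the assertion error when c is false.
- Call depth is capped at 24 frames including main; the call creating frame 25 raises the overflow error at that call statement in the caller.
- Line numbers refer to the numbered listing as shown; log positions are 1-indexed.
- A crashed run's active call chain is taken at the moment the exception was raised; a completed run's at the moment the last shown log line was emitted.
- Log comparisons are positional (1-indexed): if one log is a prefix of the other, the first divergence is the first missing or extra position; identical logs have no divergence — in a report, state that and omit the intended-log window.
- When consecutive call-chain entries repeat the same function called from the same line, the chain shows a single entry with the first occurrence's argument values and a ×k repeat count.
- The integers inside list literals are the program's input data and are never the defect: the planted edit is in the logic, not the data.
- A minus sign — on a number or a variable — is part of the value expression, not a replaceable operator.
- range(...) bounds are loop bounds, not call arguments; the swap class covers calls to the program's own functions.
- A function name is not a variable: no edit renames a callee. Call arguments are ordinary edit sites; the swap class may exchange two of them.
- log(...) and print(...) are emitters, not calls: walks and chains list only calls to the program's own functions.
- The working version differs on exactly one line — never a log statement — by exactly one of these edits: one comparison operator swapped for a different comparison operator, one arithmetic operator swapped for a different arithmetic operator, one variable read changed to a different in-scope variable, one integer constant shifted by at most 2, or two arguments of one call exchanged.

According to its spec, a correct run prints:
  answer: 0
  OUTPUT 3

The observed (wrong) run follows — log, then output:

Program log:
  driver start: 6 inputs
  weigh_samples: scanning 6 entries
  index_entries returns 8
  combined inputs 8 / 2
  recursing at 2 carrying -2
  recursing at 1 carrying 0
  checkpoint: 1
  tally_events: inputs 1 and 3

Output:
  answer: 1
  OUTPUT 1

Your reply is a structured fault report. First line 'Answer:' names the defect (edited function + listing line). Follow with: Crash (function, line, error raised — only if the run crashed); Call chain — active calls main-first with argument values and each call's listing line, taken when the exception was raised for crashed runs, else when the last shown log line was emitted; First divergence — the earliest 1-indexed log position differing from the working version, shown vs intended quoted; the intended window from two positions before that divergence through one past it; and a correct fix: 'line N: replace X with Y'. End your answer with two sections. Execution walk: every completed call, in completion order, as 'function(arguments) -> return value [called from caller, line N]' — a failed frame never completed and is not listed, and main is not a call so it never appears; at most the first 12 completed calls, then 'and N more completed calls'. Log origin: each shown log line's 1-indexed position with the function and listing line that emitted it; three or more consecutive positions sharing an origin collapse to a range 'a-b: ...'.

Answer: the defect is in weigh_samples at line 20.
Key fact: The log first diverges at position 5: the faulty run prints 'recursing at 2 carrying -2' where the working version prints 'recursing at 2 carrying 0'.
Call chain: main -> tally_events(1, 3) (called at line 34).
First divergence: position 5 — shown 'recursing at 2 carrying -2', intended 'recursing at 2 carrying 0'.
Intended log window:
  3: index_entries returns 8
  4: combined inputs 8 / 2
  5: recursing at 2 carrying 0
  6: recursing at 1 carrying 2
Execution walk:
  index_entries([6, 8, 3, 7, 2, 7]) -> 8  [called from weigh_samples, line 17]
  fold_scores(0, 1) -> 1  [called from fold_scores, line 5]
  fold_scores(1, 0) -> 1  [called from fold_scores, line 5]
  fold_scores(2, -2) -> 1  [called from weigh_samples, line 20]
  weigh_samples([6, 8, 3, 7, 2, 7]) -> 1  [called from main, line 32]
  tally_events(1, 3) -> 1  [called from main, line 34]
Log line origins:
  1: logged in main at line 31
  2: logged in weigh_samples at line 16
  3: logged in index_entries at line 12
  4: logged in weigh_samples at line 19
  5: logged in fold_scores at line 4
  6: logged in fold_scores at line 4
  7: logged in main at line 33
  8: logged in tally_events at line 23
A correct fix: line 20: replace `-2` with `0`.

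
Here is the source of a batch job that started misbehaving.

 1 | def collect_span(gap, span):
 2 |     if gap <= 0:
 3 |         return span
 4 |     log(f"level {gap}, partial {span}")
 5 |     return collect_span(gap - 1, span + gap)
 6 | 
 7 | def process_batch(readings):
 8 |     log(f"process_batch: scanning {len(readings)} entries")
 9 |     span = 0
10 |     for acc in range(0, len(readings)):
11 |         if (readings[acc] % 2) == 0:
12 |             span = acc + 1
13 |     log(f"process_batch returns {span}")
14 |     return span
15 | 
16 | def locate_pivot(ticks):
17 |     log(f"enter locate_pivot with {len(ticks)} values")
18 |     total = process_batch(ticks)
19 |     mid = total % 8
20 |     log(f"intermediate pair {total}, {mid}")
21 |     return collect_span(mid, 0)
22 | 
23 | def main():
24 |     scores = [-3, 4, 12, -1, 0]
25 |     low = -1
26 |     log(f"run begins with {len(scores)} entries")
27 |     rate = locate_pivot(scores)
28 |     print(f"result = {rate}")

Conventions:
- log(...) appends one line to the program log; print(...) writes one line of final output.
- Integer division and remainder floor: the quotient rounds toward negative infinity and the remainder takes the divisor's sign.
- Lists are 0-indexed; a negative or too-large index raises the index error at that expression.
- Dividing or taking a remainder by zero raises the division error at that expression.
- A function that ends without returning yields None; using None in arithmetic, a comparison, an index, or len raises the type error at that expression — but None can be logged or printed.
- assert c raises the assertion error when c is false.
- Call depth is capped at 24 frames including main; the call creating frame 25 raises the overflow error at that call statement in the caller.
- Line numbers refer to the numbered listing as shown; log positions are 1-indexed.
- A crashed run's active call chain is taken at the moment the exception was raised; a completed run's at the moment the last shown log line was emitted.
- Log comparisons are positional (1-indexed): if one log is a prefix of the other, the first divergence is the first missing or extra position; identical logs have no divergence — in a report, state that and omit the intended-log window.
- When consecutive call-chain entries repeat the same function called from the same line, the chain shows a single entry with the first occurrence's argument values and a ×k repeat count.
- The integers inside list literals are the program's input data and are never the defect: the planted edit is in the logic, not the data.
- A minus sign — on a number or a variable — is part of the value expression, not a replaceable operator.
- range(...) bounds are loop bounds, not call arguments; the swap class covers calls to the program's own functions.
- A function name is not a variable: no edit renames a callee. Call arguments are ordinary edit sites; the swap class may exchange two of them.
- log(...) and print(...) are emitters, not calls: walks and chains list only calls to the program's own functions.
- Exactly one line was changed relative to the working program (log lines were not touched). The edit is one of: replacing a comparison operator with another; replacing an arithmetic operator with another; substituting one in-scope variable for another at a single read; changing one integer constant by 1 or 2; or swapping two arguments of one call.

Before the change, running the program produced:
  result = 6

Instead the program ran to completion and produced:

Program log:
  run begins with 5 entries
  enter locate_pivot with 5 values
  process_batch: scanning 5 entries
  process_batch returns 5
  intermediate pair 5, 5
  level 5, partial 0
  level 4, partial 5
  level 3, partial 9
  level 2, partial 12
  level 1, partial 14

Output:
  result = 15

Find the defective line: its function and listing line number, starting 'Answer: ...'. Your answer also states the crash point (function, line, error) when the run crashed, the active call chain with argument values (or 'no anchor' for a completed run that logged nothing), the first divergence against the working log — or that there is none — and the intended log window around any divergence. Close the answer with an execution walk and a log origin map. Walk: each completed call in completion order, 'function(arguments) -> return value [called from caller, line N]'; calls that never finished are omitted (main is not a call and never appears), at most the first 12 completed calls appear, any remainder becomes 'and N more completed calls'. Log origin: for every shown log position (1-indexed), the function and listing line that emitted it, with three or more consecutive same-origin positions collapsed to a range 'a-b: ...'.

Answer: the defect is in process_batch at line 12.
The tell: The earliest visible damage is log position 4 — 'process_batch returns 5' rather than the intended 'process_batch returns 3'.
Call chain: main -> locate_pivot([-3, 4, 12, -1, 0]) (called at line 27) -> collect_span(5, 0) (called at line 21) -> collect_span(4, 5) (called at line 5) ×4.
First divergence: position 4 — the shown line 'process_batch returns 5' should read 'process_batch returns 3'.
Intended log window:
  2: enter locate_pivot with 5 values
  3: process_batch: scanning 5 entries
  4: process_batch returns 3
  5: intermediate pair 3, 3
Execution walk:
  process_batch([-3, 4, 12, -1, 0]) -> 5  [called from locate_pivot, line 18]
  collect_span(0, 15) -> 15  [called from collect_span, line 5]
  collect_span(1, 14) -> 15  [called from collect_span, line 5]
  collect_span(2, 12) -> 15  [called from collect_span, line 5]
  collect_span(3, 9) -> 15  [called from collect_span, line 5]
  collect_span(4, 5) -> 15  [called from collect_span, line 5]
  collect_span(5, 0) -> 15  [called from locate_pivot, line 21]
  locate_pivot([-3, 4, 12, -1, 0]) -> 15  [called from main, line 27]
Log line origins:
  1: logged in main at line 26
  2: logged in locate_pivot at line 17
  3: logged in process_batch at line 8
  4: logged in process_batch at line 13
  5: logged in locate_pivot at line 20
  6-10: logged in collect_span at line 4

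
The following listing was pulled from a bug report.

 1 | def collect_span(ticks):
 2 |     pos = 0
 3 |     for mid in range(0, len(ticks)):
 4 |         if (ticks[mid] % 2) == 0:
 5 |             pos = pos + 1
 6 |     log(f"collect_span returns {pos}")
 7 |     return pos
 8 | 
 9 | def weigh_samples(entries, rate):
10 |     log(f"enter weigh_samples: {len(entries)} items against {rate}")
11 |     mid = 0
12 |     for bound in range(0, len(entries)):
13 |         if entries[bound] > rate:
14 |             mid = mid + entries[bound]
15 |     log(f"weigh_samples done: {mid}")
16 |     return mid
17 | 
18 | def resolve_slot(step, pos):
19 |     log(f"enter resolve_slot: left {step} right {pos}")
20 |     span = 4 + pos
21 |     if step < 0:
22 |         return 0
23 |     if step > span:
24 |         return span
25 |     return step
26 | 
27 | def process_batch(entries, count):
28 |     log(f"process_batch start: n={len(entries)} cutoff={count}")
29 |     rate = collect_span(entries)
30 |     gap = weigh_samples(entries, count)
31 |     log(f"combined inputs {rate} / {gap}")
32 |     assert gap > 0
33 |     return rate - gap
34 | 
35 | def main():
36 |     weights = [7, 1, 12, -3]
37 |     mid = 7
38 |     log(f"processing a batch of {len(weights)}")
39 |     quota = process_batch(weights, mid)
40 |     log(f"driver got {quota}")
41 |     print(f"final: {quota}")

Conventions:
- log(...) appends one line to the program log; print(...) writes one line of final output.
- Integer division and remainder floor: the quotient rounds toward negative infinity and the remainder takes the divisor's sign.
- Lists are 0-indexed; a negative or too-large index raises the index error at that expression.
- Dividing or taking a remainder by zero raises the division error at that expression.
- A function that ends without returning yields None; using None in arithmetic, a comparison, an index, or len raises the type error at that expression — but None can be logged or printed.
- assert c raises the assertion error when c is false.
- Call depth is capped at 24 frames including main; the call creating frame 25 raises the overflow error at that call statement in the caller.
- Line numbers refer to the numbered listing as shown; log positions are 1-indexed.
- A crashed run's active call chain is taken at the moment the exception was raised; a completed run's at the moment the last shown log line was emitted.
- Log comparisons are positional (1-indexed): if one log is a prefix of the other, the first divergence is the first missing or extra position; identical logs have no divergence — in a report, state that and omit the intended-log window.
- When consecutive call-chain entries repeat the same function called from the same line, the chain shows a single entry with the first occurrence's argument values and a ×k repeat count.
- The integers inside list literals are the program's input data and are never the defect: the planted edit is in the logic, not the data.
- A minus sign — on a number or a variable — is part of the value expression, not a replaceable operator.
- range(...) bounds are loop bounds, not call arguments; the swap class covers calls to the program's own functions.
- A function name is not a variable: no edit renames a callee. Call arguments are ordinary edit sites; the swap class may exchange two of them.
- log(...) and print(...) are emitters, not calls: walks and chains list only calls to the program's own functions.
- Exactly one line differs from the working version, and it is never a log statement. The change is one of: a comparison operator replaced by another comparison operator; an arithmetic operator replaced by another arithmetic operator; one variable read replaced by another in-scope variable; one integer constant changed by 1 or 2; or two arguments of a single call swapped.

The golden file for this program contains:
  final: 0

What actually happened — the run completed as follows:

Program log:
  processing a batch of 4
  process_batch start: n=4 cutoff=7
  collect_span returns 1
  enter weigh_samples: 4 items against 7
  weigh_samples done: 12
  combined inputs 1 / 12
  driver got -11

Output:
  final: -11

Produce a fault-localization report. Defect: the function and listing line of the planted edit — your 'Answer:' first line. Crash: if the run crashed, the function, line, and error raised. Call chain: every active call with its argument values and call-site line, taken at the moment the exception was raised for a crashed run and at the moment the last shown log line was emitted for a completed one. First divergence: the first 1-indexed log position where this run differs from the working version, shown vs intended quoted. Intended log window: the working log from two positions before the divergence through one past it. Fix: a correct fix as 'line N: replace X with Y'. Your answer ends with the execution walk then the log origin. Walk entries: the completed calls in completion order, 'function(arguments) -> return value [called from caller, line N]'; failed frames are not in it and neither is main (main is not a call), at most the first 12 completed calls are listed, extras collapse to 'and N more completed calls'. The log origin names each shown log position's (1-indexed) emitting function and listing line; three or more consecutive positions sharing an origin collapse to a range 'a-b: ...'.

Answer: the defect is in process_batch at line 33.
Key observation: At log position 7 the runs split — shown 'driver got -11', but the working version logs 'driver got 0'.
Call chain: main.
First divergence: position 7 — shown 'driver got -11', intended 'driver got 0'.
Intended log window:
  5: weigh_samples done: 12
  6: combined inputs 1 / 12
  7: driver got 0
Execution walk:
  collect_span([7, 1, 12, -3]) -> 1  [called from process_batch, line 29]
  weigh_samples([7, 1, 12, -3], 7) -> 12  [called from process_batch, line 30]
  process_batch([7, 1, 12, -3], 7) -> -11  [called from main, line 39]
Origin of each log line:
  1: emitted by main (line 38)
  2: emitted by process_batch (line 28)
  3: emitted by collect_span (line 6)
  4: emitted by weigh_samples (line 10)
  5: emitted by weigh_samples (line 15)
  6: emitted by process_batch (line 31)
  7: emitted by main (line 40)
A correct fix: line 33: replace `-` with `//`.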